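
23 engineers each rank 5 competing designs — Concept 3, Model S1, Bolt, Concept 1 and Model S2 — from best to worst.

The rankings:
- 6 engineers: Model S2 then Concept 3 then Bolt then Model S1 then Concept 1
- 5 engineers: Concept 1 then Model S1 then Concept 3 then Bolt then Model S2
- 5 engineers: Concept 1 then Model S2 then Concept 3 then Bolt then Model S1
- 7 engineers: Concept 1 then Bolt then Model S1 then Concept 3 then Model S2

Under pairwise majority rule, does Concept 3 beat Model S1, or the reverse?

Model S1

Ballots ranking Concept 3 above Model S1: 6 + 5 = 11.
Ballots ranking Model S1 above Concept 3: 23 − 11 = 12.
Model S1 wins the head-to-head 12–11.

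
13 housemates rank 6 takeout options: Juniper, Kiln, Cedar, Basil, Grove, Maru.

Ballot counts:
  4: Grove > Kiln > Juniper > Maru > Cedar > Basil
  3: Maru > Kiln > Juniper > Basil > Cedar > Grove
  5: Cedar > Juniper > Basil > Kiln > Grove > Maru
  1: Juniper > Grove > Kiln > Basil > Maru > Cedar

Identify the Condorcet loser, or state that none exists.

none

Head-to-head results (13 friends):
Juniper vs Kiln: 5+1 = 6 for Juniper, 7 for Kiln — Kiln by 7–6.
Juniper–Cedar: Juniper 8–5.
Juniper vs Basil: Juniper, 13–0.
Juniper vs Grove: Juniper wins 9–4.
Juniper vs Maru: Juniper is ranked higher on 4+5+1 = 10 ballots, Maru on 3. Juniper wins 10–3.
Kiln vs Cedar: Kiln wins 8–5.
Kiln vs Basil: Kiln wins 8–5.
Kiln vs Grove: Kiln wins 8–5.
Kiln vs Maru: Kiln wins 10–3.
Cedar vs Basil: Cedar preferred on 4+5 = 9 ballots; Cedar wins 9–4.
Cedar vs Grove: Cedar is ranked higher on 3+5 = 8 ballots, Grove on 5. Cedar wins 8–5.
Cedar vs Maru: 5 for Cedar, 8 for Maru — Maru by 8–5.
Basil vs Grove: 3+5 = 8 for Basil, 5 for Grove — Basil by 8–5.
Basil vs Maru: Basil is ranked higher on 5+1 = 6 ballots, Maru on 7. Maru wins 7–6.
Grove vs Maru: Grove wins 10–3.
Every restaurant wins at least one matchup (Juniper beats Cedar; Kiln beats Juniper; Cedar beats Basil; Basil beats Grove; Grove beats Maru; Maru beats Cedar), so there is no Condorcet loser.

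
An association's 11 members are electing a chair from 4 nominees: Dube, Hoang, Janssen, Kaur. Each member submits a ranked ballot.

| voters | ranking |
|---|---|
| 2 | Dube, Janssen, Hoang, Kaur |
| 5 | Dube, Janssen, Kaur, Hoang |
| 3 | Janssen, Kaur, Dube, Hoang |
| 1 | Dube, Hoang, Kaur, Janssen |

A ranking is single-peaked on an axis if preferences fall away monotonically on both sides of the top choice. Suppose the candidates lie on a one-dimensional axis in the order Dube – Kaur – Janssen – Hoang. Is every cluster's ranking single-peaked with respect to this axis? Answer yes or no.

no

Axis positions: Dube=1, Kaur=2, Janssen=3, Hoang=4.
Cluster 1: ranking walks positions 1-3-4-2; Janssen is ranked above Kaur even though Kaur lies between Janssen and the peak Dube on the axis — preferences dip and rise again. Not single-peaked.
Cluster 2: ranking walks positions 1-3-2-4; Janssen is ranked above Kaur even though Kaur lies between Janssen and the peak Dube on the axis — preferences dip and rise again. Not single-peaked.
Cluster 3 (peak Janssen at position 3): ranking walks positions 3-2-1-4, expanding outward from the peak — single-peaked.
Cluster 4: ranking walks positions 1-4-2-3; Hoang is ranked above Kaur even though Kaur lies between Hoang and the peak Dube on the axis — preferences dip and rise again. Not single-peaked.
Cluster 1 violates single-peakedness, so the profile is not single-peaked on this axis.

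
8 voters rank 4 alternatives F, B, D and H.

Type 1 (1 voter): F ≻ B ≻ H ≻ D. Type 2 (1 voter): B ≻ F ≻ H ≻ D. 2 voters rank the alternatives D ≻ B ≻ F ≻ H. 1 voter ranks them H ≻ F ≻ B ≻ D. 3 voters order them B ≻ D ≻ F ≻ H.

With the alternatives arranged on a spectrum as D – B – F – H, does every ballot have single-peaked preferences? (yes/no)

yes

Axis positions: D=1, B=2, F=3, H=4.
Type 1 (peak F at position 3): ranking walks positions 3-2-4-1, expanding outward from the peak — single-peaked.
Type 2 (peak B at position 2): ranking walks positions 2-3-4-1, expanding outward from the peak — single-peaked.
Type 3 (peak D at position 1): ranking walks positions 1-2-3-4, expanding outward from the peak — single-peaked.
Type 4 (peak H at position 4): ranking walks positions 4-3-2-1, expanding outward from the peak — single-peaked.
Type 5 (peak B at position 2): ranking walks positions 2-1-3-4, expanding outward from the peak — single-peaked.
Every ranking is single-peaked on this axis.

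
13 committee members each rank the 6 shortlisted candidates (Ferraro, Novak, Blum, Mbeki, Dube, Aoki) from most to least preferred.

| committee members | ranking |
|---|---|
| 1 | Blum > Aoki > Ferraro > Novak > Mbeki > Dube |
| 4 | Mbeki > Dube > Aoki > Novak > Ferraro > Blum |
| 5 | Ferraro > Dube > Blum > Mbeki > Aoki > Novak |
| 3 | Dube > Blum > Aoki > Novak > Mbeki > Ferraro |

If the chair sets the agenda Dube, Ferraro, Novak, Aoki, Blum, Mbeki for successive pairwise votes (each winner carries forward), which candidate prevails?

Round 1: Dube vs Ferraro — 7–6, Dube advances.
Round 2: Dube vs Novak — 12–1, Dube advances.
Round 3: Dube vs Aoki — 12–1, Dube advances.
Round 4: Dube vs Blum — 12–1, Dube advances.
Round 5: Dube vs Mbeki — 8–5, Dube advances.
The agenda winner is Dube.

Dube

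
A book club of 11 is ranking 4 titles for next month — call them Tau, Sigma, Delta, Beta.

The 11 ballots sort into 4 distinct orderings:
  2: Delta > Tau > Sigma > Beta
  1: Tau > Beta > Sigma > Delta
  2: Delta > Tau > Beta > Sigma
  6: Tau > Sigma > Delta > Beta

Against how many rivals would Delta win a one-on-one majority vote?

Delta against each rival (11 members):
Delta vs Tau: Tau, 7–4.
Delta–Sigma: Sigma 7–4.
Delta vs Beta: 10 to 1, Delta.
Delta beats Beta; loses to Tau, Sigma — 1 pairwise win.

1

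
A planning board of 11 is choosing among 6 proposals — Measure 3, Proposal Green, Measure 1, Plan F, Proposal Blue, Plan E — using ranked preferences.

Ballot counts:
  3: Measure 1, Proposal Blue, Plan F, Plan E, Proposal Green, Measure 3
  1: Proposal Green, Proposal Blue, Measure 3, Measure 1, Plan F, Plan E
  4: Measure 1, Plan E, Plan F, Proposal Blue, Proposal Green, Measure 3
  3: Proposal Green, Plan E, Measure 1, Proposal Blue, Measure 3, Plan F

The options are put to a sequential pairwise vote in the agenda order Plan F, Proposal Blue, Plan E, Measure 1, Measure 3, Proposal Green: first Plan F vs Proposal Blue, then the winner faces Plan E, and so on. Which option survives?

Measure 1

Round 1: Plan F vs Proposal Blue — 4–7, Proposal Blue advances.
Round 2: Proposal Blue vs Plan E — 4–7, Plan E advances.
Round 3: Plan E vs Measure 1 — 3–8, Measure 1 advances.
Round 4: Measure 1 vs Measure 3 — 10–1, Measure 1 advances.
Round 5: Measure 1 vs Proposal Green — 7–4, Measure 1 advances.
Measure 1 survives the agenda.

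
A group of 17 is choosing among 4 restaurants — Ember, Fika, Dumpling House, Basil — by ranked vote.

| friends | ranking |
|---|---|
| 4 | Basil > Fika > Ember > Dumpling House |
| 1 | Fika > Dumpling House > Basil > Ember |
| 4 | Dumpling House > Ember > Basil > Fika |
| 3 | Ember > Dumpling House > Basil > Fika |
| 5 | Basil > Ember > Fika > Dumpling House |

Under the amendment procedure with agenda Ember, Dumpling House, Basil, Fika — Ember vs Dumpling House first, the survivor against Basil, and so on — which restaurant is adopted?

Basil

Round 1: Ember vs Dumpling House — 12–5, Ember advances.
Round 2: Ember vs Basil — 7–10, Basil advances.
Round 3: Basil vs Fika — 16–1, Basil advances.
The agenda winner is Basil.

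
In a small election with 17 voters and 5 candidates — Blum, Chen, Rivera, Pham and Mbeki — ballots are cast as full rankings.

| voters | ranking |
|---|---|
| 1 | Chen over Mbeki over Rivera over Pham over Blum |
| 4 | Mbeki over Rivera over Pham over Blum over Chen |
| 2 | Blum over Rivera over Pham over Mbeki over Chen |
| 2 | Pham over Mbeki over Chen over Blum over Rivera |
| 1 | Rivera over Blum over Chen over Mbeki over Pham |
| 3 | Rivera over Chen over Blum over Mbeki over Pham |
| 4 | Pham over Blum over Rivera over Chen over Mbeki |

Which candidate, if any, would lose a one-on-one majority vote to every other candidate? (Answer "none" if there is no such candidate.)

Head-to-head results (17 voters):
Blum vs Chen: Blum, 11–6.
Blum vs Rivera: Blum preferred on 2+2+4 = 8 ballots; Rivera wins 9–8.
Blum vs Pham: Pham, 11–6.
Blum vs Mbeki: 10 to 7, Blum.
Chen vs Rivera: 1+2 = 3 for Chen, 14 for Rivera — Rivera by 14–3.
Chen vs Pham: Chen is ranked higher on 1+1+3 = 5 ballots, Pham on 12. Pham wins 12–5.
Chen vs Mbeki: 1+1+3+4 = 9 for Chen, 8 for Mbeki — Chen by 9–8.
Rivera vs Pham: 11 to 6, Rivera.
Rivera vs Mbeki: Rivera wins 10–7.
Pham–Mbeki: Mbeki 9–8.
Every candidate wins at least one matchup (Blum beats Chen; Chen beats Mbeki; Rivera beats Blum; Pham beats Blum; Mbeki beats Pham), so there is no Condorcet loser.

none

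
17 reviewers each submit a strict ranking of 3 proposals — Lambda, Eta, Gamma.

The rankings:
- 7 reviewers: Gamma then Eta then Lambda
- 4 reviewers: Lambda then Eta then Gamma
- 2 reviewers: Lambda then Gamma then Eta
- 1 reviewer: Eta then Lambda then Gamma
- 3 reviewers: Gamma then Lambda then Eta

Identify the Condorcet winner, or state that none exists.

Pairwise majorities:
Lambda vs Eta: 9 to 8, Lambda.
Lambda vs Gamma: Lambda preferred on 4+2+1 = 7 ballots; Gamma wins 10–7.
Eta vs Gamma: Eta preferred on 4+1 = 5 ballots; Gamma wins 12–5.
Gamma defeats every rival head-to-head and is the Condorcet winner.

Gamma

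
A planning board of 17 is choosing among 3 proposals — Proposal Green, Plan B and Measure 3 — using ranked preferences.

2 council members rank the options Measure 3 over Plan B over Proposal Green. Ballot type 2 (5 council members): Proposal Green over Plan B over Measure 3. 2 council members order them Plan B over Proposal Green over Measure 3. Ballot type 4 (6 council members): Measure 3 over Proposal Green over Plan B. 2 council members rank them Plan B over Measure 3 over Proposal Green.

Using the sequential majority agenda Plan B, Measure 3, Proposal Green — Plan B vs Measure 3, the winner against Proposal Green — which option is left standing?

Proposal Green

Round 1: Plan B vs Measure 3 — 9–8, Plan B advances.
Round 2: Plan B vs Proposal Green — 6–11, Proposal Green advances.
Proposal Green survives the agenda.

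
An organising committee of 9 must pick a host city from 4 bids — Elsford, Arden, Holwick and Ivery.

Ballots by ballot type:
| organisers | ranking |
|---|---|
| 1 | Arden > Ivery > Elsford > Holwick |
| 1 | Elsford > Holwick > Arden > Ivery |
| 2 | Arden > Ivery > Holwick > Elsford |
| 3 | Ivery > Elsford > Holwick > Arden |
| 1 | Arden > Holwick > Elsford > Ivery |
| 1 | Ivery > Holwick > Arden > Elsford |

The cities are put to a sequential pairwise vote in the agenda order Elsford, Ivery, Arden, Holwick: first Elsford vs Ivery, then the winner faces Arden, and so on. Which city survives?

Holwick

Round 1: Elsford vs Ivery — 2–7, Ivery advances.
Round 2: Ivery vs Arden — 4–5, Arden advances.
Round 3: Arden vs Holwick — 4–5, Holwick advances.
The agenda winner is Holwick.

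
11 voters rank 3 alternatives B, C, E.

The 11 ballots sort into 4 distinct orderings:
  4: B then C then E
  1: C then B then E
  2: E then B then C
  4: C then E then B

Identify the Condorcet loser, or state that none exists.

none

Head-to-head results (11 voters):
B vs C: 6 to 5, B.
B vs E: B is ranked higher on 4+1 = 5 ballots, E on 6. E wins 6–5.
C vs E: C, 9–2.
Every alternative wins at least one matchup (B beats C; C beats E; E beats B), so there is no Condorcet loser.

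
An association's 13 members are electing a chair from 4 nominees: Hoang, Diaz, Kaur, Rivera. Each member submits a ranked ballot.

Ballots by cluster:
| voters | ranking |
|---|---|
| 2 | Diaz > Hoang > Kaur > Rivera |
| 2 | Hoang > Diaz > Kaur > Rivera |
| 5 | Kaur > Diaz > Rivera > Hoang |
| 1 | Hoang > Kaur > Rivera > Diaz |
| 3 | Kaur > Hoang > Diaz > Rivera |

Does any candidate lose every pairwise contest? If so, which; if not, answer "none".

Head-to-head results (13 voters):
Hoang vs Diaz: Diaz, 7–6.
Hoang–Kaur: Kaur 8–5.
Hoang vs Rivera: Hoang is ranked higher on 2+2+1+3 = 8 ballots, Rivera on 5. Hoang wins 8–5.
Diaz vs Kaur: Diaz preferred on 2+2 = 4 ballots; Kaur wins 9–4.
Diaz–Rivera: Diaz 12–1.
Kaur vs Rivera: 13 to 0, Kaur.
Rivera is beaten in every head-to-head and is the Condorcet loser.

Rivera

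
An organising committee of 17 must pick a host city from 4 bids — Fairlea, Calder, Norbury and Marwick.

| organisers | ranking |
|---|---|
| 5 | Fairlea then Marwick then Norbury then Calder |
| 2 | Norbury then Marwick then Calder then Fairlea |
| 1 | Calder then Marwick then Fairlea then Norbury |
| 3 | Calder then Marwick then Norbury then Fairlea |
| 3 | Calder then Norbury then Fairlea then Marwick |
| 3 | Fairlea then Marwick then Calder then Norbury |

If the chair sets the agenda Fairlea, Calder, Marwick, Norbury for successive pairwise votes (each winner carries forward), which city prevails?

Marwick

Round 1: Fairlea vs Calder — 8–9, Calder advances.
Round 2: Calder vs Marwick — 7–10, Marwick advances.
Round 3: Marwick vs Norbury — 12–5, Marwick advances.
The agenda winner is Marwick.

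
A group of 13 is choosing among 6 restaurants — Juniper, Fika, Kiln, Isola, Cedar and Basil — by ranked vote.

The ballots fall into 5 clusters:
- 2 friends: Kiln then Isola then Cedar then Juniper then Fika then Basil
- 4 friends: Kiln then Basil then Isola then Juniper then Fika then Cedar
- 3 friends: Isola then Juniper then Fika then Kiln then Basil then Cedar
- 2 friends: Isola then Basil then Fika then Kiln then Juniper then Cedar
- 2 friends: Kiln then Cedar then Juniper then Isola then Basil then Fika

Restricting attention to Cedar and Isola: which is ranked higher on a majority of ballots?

Ballots ranking Cedar above Isola: 2.
Ballots ranking Isola above Cedar: 13 − 2 = 11.
Isola wins the head-to-head 11–2.

Isola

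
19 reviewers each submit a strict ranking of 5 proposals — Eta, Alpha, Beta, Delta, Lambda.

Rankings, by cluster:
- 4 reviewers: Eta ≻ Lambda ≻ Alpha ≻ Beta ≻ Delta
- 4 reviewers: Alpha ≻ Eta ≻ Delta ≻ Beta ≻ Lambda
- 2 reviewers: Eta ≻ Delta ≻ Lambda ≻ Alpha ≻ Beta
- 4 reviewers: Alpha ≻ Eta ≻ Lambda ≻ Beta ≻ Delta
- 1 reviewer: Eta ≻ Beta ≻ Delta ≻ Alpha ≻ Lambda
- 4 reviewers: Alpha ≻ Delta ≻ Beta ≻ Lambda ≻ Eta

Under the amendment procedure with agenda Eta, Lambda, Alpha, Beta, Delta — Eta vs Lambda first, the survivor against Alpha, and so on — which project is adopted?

Alpha

Round 1: Eta vs Lambda — 15–4, Eta advances.
Round 2: Eta vs Alpha — 7–12, Alpha advances.
Round 3: Alpha vs Beta — 18–1, Alpha advances.
Round 4: Alpha vs Delta — 16–3, Alpha advances.
The agenda winner is Alpha.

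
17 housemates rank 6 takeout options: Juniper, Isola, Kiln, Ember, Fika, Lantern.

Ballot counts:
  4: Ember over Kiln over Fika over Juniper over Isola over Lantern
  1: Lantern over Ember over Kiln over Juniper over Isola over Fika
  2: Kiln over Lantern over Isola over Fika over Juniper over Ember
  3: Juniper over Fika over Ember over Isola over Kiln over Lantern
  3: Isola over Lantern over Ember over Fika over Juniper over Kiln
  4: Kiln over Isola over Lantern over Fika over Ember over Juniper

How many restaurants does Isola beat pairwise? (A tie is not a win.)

Isola against each rival (17 friends):
Isola vs Juniper: Isola is ranked higher on 2+3+4 = 9 ballots, Juniper on 8. Isola wins 9–8.
Isola vs Kiln: Kiln wins 11–6.
Isola vs Ember: Isola, 9–8.
Isola vs Fika: Isola wins 10–7.
Isola vs Lantern: Isola wins 14–3.
Isola beats Juniper, Ember, Fika, Lantern; loses to Kiln — 4 pairwise wins.

4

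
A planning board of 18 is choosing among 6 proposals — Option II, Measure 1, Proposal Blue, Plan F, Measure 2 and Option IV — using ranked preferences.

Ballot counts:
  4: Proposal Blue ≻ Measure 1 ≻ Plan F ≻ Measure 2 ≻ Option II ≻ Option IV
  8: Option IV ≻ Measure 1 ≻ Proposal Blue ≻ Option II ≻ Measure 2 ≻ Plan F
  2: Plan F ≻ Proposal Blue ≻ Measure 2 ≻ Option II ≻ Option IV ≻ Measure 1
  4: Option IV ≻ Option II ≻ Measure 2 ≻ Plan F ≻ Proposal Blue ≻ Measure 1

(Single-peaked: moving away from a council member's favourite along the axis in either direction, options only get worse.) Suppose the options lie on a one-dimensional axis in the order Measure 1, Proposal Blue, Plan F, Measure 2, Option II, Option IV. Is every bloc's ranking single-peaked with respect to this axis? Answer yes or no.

no

Axis positions: Measure 1=1, Proposal Blue=2, Plan F=3, Measure 2=4, Option II=5, Option IV=6.
Bloc 1 (peak Proposal Blue at position 2): ranking walks positions 2-1-3-4-5-6, expanding outward from the peak — single-peaked.
Bloc 2: ranking walks positions 6-1-2-5-4-3; Measure 1 is ranked above Option II even though Option II lies between Measure 1 and the peak Option IV on the axis — preferences dip and rise again. Not single-peaked.
Bloc 3 (peak Plan F at position 3): ranking walks positions 3-2-4-5-6-1, expanding outward from the peak — single-peaked.
Bloc 4 (peak Option IV at position 6): ranking walks positions 6-5-4-3-2-1, expanding outward from the peak — single-peaked.
Bloc 2 violates single-peakedness, so the profile is not single-peaked on this axis.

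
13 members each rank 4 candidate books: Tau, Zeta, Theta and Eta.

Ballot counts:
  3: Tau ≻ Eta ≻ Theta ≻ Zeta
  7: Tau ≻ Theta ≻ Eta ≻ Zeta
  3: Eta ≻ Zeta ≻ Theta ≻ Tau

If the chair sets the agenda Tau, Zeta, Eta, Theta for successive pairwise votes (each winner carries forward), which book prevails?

Tau

Round 1: Tau vs Zeta — 10–3, Tau advances.
Round 2: Tau vs Eta — 10–3, Tau advances.
Round 3: Tau vs Theta — 10–3, Tau advances.
Tau survives the agenda.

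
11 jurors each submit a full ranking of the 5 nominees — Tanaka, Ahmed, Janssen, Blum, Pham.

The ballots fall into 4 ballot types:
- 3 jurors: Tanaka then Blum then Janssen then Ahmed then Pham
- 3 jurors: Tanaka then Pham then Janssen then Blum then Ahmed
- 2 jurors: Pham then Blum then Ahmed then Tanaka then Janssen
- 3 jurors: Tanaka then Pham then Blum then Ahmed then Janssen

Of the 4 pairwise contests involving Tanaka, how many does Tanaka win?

Tanaka against each rival (11 jurors):
Tanaka vs Ahmed: Tanaka is ranked higher on 3+3+3 = 9 ballots, Ahmed on 2. Tanaka wins 9–2.
Tanaka vs Janssen: 3+3+2+3 = 11 for Tanaka, 0 for Janssen — Tanaka by 11–0.
Tanaka vs Blum: 3+3+3 = 9 for Tanaka, 2 for Blum — Tanaka by 9–2.
Tanaka vs Pham: 9 to 2, Tanaka.
Tanaka beats Ahmed, Janssen, Blum, Pham — 4 pairwise wins.

4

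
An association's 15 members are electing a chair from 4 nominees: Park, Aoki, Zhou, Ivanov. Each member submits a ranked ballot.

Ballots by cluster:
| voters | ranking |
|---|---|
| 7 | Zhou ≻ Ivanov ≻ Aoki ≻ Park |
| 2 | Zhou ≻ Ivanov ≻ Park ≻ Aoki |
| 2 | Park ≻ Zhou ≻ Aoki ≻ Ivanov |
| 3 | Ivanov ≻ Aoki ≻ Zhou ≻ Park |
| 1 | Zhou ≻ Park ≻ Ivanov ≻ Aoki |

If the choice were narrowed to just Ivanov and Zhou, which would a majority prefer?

Ballots ranking Ivanov above Zhou: 3.
Ballots ranking Zhou above Ivanov: 15 − 3 = 12.
Zhou wins the head-to-head 12–3.

Zhou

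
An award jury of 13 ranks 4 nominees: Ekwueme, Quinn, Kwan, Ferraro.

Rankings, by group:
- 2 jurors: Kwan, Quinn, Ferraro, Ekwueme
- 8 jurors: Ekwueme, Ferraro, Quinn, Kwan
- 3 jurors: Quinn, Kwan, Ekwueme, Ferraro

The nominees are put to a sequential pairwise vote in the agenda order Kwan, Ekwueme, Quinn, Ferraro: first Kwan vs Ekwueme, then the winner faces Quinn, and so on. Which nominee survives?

Ekwueme

Round 1: Kwan vs Ekwueme — 5–8, Ekwueme advances.
Round 2: Ekwueme vs Quinn — 8–5, Ekwueme advances.
Round 3: Ekwueme vs Ferraro — 11–2, Ekwueme advances.
The agenda winner is Ekwueme.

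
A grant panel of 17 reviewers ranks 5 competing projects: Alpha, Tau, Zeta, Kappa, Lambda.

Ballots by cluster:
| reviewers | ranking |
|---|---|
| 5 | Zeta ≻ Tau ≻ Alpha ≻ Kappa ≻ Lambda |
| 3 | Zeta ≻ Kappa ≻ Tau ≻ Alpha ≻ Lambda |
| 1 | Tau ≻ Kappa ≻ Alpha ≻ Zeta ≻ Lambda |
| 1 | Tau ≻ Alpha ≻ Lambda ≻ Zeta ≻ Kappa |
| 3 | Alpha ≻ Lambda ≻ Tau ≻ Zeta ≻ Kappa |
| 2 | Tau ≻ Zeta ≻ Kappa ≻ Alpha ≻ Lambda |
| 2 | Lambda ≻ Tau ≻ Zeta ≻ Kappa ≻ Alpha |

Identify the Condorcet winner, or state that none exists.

Pairwise majorities:
Alpha vs Tau: Alpha preferred on 3 ballots; Tau wins 14–3.
Alpha vs Zeta: 1+1+3 = 5 for Alpha, 12 for Zeta — Zeta by 12–5.
Alpha vs Kappa: Alpha is ranked higher on 5+1+3 = 9 ballots, Kappa on 8. Alpha wins 9–8.
Alpha vs Lambda: 15 to 2, Alpha.
Tau vs Zeta: 9 to 8, Tau.
Tau vs Kappa: 14 to 3, Tau.
Tau vs Lambda: Tau is ranked higher on 5+3+1+1+2 = 12 ballots, Lambda on 5. Tau wins 12–5.
Zeta vs Kappa: 16 to 1, Zeta.
Zeta vs Lambda: 11 to 6, Zeta.
Kappa vs Lambda: 11 to 6, Kappa.
Tau wins every pairwise contest, so Tau is the Condorcet winner.

Tau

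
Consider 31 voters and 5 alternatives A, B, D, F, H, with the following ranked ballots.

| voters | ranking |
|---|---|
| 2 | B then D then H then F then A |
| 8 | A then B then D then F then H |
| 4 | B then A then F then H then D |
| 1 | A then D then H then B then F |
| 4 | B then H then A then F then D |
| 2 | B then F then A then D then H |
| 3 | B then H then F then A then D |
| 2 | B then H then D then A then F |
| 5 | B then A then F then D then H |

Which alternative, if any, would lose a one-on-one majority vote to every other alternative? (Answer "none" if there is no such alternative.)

H

Head-to-head results (31 voters):
A–B: B 22–9.
A vs D: A, 27–4.
A vs F: A is ranked higher on 8+4+1+4+2+5 = 24 ballots, F on 7. A wins 24–7.
A vs H: 20 to 11, A.
B–D: B 30–1.
B–F: B 31–0.
B vs H: B, 30–1.
D vs F: D preferred on 2+8+1+2 = 13 ballots; F wins 18–13.
D–H: D 18–13.
F–H: F 19–12.
H loses to every other alternative — it is the Condorcet loser.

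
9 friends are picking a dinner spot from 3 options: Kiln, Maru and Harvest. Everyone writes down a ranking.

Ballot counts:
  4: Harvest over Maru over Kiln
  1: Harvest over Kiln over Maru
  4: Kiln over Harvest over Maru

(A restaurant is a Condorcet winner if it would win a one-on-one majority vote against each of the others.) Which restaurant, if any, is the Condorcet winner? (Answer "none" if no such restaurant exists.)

Check each pair by majority over 9 ballots:
Kiln vs Maru: Kiln wins 5–4.
Kiln vs Harvest: Harvest wins 5–4.
Maru vs Harvest: Harvest, 9–0.
Harvest wins every pairwise contest, so Harvest is the Condorcet winner.

Harvest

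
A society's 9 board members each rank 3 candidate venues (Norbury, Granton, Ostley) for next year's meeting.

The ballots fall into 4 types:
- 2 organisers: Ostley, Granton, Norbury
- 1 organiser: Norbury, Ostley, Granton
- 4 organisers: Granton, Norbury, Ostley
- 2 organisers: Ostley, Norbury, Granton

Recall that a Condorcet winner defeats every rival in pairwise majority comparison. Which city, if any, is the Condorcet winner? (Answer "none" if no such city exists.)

none

Check each pair by majority over 9 ballots:
Norbury vs Granton: Granton wins 6–3.
Norbury vs Ostley: Norbury wins 5–4.
Granton vs Ostley: Ostley, 5–4.
Every city loses at least once (Norbury loses to Granton; Granton loses to Ostley; Ostley loses to Norbury). The majority relation contains the cycle Norbury → Ostley → Granton → Norbury, so there is no Condorcet winner.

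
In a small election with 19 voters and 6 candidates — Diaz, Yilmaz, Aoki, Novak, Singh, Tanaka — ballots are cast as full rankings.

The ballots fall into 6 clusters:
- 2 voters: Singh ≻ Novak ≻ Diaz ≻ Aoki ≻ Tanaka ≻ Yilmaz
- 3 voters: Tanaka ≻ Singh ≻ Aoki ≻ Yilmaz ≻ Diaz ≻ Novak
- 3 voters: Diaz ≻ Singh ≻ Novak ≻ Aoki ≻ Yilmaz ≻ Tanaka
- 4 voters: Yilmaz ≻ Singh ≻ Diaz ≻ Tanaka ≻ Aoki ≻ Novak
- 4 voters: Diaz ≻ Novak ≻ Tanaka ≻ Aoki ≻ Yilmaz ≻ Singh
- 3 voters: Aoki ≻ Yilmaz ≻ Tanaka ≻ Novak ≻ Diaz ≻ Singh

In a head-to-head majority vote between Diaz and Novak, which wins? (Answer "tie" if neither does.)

Diaz

Ballots ranking Diaz above Novak: 3 + 3 + 4 + 4 = 14.
Ballots ranking Novak above Diaz: 19 − 14 = 5.
Diaz wins the head-to-head 14–5.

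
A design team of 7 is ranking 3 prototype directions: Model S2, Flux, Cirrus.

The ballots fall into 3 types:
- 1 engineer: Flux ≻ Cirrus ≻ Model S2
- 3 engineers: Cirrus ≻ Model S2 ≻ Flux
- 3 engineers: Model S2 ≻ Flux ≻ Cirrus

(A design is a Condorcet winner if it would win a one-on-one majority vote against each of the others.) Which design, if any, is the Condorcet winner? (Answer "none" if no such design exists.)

none

Pairwise majorities:
Model S2 vs Flux: 3+3 = 6 for Model S2, 1 for Flux — Model S2 by 6–1.
Model S2–Cirrus: Cirrus 4–3.
Flux–Cirrus: Flux 4–3.
Each design drops at least one matchup (Model S2 loses to Cirrus; Flux loses to Model S2; Cirrus loses to Flux); the cycle Model S2 beats Flux beats Cirrus beats Model S2 rules out a Condorcet winner.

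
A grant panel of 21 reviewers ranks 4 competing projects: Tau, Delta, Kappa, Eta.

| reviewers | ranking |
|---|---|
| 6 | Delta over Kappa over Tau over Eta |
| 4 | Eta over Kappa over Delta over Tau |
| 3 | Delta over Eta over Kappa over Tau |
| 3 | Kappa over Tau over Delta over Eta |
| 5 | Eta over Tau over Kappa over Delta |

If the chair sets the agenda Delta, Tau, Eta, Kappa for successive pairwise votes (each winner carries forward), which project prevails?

Kappa

Round 1: Delta vs Tau — 13–8, Delta advances.
Round 2: Delta vs Eta — 12–9, Delta advances.
Round 3: Delta vs Kappa — 9–12, Kappa advances.
Kappa survives the agenda.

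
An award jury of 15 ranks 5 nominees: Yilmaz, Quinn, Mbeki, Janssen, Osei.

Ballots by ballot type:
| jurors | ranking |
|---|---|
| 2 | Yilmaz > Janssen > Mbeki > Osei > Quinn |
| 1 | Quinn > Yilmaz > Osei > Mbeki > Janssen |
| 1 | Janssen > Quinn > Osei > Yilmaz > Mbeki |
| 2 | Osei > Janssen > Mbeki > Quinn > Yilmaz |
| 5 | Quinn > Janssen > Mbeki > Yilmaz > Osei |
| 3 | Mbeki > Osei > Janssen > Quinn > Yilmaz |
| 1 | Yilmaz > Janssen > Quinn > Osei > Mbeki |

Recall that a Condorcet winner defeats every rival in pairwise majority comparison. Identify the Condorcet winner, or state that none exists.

Pairwise majorities:
Yilmaz vs Quinn: Yilmaz is ranked higher on 2+1 = 3 ballots, Quinn on 12. Quinn wins 12–3.
Yilmaz–Mbeki: Mbeki 10–5.
Yilmaz vs Janssen: Yilmaz preferred on 2+1+1 = 4 ballots; Janssen wins 11–4.
Yilmaz vs Osei: 2+1+5+1 = 9 for Yilmaz, 6 for Osei — Yilmaz by 9–6.
Quinn vs Mbeki: Quinn wins 8–7.
Quinn vs Janssen: Janssen, 9–6.
Quinn vs Osei: Quinn, 8–7.
Mbeki vs Janssen: 4 to 11, Janssen.
Mbeki vs Osei: Mbeki wins 10–5.
Janssen vs Osei: Janssen, 9–6.
Janssen wins every pairwise contest, so Janssen is the Condorcet winner.

Janssen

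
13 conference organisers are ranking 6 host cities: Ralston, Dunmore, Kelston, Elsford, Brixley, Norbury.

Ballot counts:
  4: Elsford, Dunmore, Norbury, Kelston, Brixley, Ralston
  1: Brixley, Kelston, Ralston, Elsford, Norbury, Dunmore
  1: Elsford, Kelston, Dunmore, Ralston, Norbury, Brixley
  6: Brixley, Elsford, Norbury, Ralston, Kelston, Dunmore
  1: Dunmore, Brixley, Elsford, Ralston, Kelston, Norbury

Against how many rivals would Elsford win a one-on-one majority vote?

Elsford against each rival (13 organisers):
Elsford vs Ralston: 12 to 1, Elsford.
Elsford vs Dunmore: Elsford preferred on 4+1+1+6 = 12 ballots; Elsford wins 12–1.
Elsford–Kelston: Elsford 12–1.
Elsford–Brixley: Brixley 8–5.
Elsford vs Norbury: 13 to 0, Elsford.
Elsford beats Ralston, Dunmore, Kelston, Norbury; loses to Brixley — 4 pairwise wins.

4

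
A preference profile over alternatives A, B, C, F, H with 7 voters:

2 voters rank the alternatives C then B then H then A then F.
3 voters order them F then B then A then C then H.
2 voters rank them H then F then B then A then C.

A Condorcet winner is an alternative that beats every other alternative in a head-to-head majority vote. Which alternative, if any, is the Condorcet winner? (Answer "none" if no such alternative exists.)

none

Check each pair by majority over 7 ballots:
A vs B: 0 for A, 7 for B — B by 7–0.
A vs C: A is ranked higher on 3+2 = 5 ballots, C on 2. A wins 5–2.
A vs F: 2 for A, 5 for F — F by 5–2.
A vs H: 3 to 4, H.
B vs C: 5 to 2, B.
B vs F: 2 to 5, F.
B vs H: B is ranked higher on 2+3 = 5 ballots, H on 2. B wins 5–2.
C vs F: C preferred on 2 ballots; F wins 5–2.
C vs H: 5 to 2, C.
F vs H: 3 to 4, H.
No alternative is unbeaten: A loses to B; B loses to F; C loses to A; F loses to H; H loses to B. In particular A → C → H → A is a majority cycle — no Condorcet winner exists.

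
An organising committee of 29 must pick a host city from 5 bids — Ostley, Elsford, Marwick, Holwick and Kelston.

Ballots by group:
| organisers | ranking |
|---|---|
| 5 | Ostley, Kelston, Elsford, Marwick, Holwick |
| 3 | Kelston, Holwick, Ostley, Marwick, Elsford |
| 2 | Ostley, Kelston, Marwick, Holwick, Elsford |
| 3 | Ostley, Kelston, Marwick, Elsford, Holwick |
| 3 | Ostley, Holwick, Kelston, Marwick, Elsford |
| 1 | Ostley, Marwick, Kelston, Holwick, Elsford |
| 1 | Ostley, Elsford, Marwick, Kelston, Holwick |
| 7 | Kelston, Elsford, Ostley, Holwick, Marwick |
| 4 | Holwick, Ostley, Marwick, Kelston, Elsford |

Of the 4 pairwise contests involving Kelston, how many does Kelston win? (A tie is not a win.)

Kelston against each rival (29 organisers):
Kelston–Ostley: Ostley 19–10.
Kelston vs Elsford: 28 for Kelston, 1 for Elsford — Kelston by 28–1.
Kelston–Marwick: Kelston 23–6.
Kelston vs Holwick: 22 to 7, Kelston.
Kelston beats Elsford, Marwick, Holwick; loses to Ostley — 3 pairwise wins.

3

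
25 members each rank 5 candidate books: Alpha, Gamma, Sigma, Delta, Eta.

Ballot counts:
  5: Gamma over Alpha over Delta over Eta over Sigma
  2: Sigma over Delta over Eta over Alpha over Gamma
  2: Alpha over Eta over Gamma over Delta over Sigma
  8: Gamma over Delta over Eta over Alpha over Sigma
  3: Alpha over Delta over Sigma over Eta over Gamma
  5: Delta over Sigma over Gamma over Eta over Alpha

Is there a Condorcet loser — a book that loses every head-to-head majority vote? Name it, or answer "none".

Sigma

Pairwise majorities:
Alpha vs Gamma: Gamma, 18–7.
Alpha vs Sigma: 5+2+8+3 = 18 for Alpha, 7 for Sigma — Alpha by 18–7.
Alpha vs Delta: Delta, 15–10.
Alpha vs Eta: 10 to 15, Eta.
Gamma vs Sigma: Gamma is ranked higher on 5+2+8 = 15 ballots, Sigma on 10. Gamma wins 15–10.
Gamma–Delta: Gamma 15–10.
Gamma–Eta: Gamma 18–7.
Sigma vs Delta: Sigma preferred on 2 ballots; Delta wins 23–2.
Sigma vs Eta: Sigma is ranked higher on 2+3+5 = 10 ballots, Eta on 15. Eta wins 15–10.
Delta vs Eta: 23 to 2, Delta.
Sigma is beaten in every head-to-head and is the Condorcet loser.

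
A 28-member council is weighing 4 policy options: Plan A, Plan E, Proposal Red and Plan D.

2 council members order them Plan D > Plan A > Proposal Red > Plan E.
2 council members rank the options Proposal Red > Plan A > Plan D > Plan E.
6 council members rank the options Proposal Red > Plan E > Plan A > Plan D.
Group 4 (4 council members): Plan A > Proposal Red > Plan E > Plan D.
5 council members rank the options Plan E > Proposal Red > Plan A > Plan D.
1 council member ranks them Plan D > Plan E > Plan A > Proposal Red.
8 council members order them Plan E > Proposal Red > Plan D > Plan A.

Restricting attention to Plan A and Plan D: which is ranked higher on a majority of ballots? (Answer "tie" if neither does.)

Plan A

Ballots ranking Plan A above Plan D: 2 + 6 + 4 + 5 = 17.
Ballots ranking Plan D above Plan A: 28 − 17 = 11.
Plan A wins the head-to-head 17–11.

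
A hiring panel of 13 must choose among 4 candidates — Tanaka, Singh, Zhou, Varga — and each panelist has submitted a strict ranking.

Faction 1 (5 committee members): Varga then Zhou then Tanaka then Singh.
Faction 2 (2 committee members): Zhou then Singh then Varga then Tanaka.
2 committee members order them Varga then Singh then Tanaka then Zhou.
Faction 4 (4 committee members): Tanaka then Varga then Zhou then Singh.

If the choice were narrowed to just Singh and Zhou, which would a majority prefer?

Zhou

Ballots ranking Singh above Zhou: 2.
Ballots ranking Zhou above Singh: 13 − 2 = 11.
Zhou wins the head-to-head 11–2.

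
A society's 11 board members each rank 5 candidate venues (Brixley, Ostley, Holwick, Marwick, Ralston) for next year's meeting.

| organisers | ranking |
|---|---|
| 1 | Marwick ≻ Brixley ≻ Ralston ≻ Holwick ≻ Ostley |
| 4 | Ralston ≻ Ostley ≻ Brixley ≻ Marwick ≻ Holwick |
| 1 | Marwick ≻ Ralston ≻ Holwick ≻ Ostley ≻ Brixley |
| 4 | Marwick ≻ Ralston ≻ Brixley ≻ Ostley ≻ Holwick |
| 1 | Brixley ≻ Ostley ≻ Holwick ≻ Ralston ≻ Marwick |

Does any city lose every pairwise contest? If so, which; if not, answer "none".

Pairwise majorities:
Brixley vs Ostley: Brixley wins 6–5.
Brixley vs Holwick: Brixley is ranked higher on 1+4+4+1 = 10 ballots, Holwick on 1. Brixley wins 10–1.
Brixley vs Marwick: Brixley preferred on 4+1 = 5 ballots; Marwick wins 6–5.
Brixley–Ralston: Ralston 9–2.
Ostley vs Holwick: Ostley wins 9–2.
Ostley vs Marwick: Ostley is ranked higher on 4+1 = 5 ballots, Marwick on 6. Marwick wins 6–5.
Ostley vs Ralston: Ostley preferred on 1 ballot; Ralston wins 10–1.
Holwick vs Marwick: 1 to 10, Marwick.
Holwick vs Ralston: Ralston wins 10–1.
Marwick vs Ralston: Marwick is ranked higher on 1+1+4 = 6 ballots, Ralston on 5. Marwick wins 6–5.
Only Holwick has no wins; Holwick is the Condorcet loser.

Holwick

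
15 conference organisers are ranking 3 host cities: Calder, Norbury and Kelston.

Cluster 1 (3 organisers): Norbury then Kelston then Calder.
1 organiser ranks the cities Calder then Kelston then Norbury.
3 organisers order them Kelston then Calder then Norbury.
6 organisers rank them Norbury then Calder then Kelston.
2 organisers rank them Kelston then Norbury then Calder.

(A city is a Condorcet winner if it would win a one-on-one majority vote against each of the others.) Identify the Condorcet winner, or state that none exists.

Pairwise majorities:
Calder vs Norbury: 1+3 = 4 for Calder, 11 for Norbury — Norbury by 11–4.
Calder vs Kelston: 1+6 = 7 for Calder, 8 for Kelston — Kelston by 8–7.
Norbury vs Kelston: Norbury is ranked higher on 3+6 = 9 ballots, Kelston on 6. Norbury wins 9–6.
Norbury beats each of Calder, Kelston — Norbury is the Condorcet winner.

Norbury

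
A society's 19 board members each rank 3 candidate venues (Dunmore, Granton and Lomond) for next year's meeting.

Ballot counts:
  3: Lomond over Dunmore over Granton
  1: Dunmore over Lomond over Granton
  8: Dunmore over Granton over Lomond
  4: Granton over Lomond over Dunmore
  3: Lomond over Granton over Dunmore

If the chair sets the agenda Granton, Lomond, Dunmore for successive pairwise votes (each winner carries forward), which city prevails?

Dunmore

Round 1: Granton vs Lomond — 12–7, Granton advances.
Round 2: Granton vs Dunmore — 7–12, Dunmore advances.
Dunmore survives the agenda.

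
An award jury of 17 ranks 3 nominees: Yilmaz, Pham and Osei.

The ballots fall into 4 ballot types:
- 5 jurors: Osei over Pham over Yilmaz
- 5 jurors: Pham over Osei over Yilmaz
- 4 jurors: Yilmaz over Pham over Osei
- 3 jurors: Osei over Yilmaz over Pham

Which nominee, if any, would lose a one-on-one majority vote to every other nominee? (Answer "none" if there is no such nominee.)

Head-to-head results (17 jurors):
Yilmaz vs Pham: 4+3 = 7 for Yilmaz, 10 for Pham — Pham by 10–7.
Yilmaz vs Osei: Osei wins 13–4.
Pham vs Osei: Pham preferred on 5+4 = 9 ballots; Pham wins 9–8.
Yilmaz is beaten in every head-to-head and is the Condorcet loser.

Yilmaz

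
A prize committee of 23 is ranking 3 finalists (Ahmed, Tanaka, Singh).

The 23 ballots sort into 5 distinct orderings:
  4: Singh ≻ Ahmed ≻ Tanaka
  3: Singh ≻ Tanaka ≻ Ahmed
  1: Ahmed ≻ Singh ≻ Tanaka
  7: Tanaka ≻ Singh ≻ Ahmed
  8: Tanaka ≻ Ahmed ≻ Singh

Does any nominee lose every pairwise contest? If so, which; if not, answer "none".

Ahmed

Head-to-head results (23 jurors):
Ahmed vs Tanaka: Tanaka wins 18–5.
Ahmed vs Singh: Ahmed is ranked higher on 1+8 = 9 ballots, Singh on 14. Singh wins 14–9.
Tanaka vs Singh: 7+8 = 15 for Tanaka, 8 for Singh — Tanaka by 15–8.
Ahmed loses to every other nominee — it is the Condorcet loser.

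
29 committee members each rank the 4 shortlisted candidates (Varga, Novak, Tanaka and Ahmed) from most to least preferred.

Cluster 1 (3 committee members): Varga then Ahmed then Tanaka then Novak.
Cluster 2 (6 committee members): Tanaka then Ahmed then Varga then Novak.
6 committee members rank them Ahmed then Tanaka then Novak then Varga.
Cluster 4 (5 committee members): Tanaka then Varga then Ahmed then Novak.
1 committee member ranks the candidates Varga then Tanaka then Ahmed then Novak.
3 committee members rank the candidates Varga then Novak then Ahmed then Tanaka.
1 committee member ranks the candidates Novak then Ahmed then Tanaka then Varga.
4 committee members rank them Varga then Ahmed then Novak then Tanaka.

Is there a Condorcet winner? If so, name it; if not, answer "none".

Head-to-head results (29 committee members):
Varga vs Novak: Varga is ranked higher on 3+6+5+1+3+4 = 22 ballots, Novak on 7. Varga wins 22–7.
Varga vs Tanaka: Tanaka, 18–11.
Varga vs Ahmed: 3+5+1+3+4 = 16 for Varga, 13 for Ahmed — Varga by 16–13.
Novak vs Tanaka: 8 to 21, Tanaka.
Novak vs Ahmed: Ahmed, 25–4.
Tanaka vs Ahmed: Tanaka preferred on 6+5+1 = 12 ballots; Ahmed wins 17–12.
No candidate is unbeaten: Varga loses to Tanaka; Novak loses to Varga; Tanaka loses to Ahmed; Ahmed loses to Varga. In particular Varga → Ahmed → Tanaka → Varga is a majority cycle — no Condorcet winner exists.

none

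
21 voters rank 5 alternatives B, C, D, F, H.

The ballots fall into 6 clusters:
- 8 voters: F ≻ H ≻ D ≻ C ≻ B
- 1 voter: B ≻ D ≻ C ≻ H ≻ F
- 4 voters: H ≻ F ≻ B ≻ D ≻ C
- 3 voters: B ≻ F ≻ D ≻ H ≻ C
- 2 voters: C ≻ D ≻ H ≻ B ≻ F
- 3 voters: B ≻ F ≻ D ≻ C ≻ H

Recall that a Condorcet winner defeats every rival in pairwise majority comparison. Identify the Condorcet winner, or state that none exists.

Check each pair by majority over 21 ballots:
B vs C: 1+4+3+3 = 11 for B, 10 for C — B by 11–10.
B vs D: B preferred on 1+4+3+3 = 11 ballots; B wins 11–10.
B vs F: 9 to 12, F.
B vs H: 7 to 14, H.
C vs D: C is ranked higher on 2 ballots, D on 19. D wins 19–2.
C vs F: C is ranked higher on 1+2 = 3 ballots, F on 18. F wins 18–3.
C vs H: C preferred on 1+2+3 = 6 ballots; H wins 15–6.
D vs F: 3 to 18, F.
D vs H: 9 to 12, H.
F vs H: F is ranked higher on 8+3+3 = 14 ballots, H on 7. F wins 14–7.
F wins every pairwise contest, so F is the Condorcet winner.

F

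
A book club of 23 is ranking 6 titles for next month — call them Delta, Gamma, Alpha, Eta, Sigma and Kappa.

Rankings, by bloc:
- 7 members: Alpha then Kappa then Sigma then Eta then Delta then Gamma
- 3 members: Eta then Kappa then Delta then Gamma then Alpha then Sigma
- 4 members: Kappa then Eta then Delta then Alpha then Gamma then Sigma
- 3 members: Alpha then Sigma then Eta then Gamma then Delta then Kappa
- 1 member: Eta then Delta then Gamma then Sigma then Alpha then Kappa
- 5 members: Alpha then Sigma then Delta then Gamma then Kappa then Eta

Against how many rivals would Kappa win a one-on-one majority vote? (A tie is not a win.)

4

Kappa against each rival (23 members):
Kappa vs Delta: Kappa preferred on 7+3+4 = 14 ballots; Kappa wins 14–9.
Kappa vs Gamma: Kappa wins 14–9.
Kappa vs Alpha: Alpha, 16–7.
Kappa vs Eta: Kappa, 16–7.
Kappa vs Sigma: Kappa, 14–9.
Kappa beats Delta, Gamma, Eta, Sigma; loses to Alpha — 4 pairwise wins.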